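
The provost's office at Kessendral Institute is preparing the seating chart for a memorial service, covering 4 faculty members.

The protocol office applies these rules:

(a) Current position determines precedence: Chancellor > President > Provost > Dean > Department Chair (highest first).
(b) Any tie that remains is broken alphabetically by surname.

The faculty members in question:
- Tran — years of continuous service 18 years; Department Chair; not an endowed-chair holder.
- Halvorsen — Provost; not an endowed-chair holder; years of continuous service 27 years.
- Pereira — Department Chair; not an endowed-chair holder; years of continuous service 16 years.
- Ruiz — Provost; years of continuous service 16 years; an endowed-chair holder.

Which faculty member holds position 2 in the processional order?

By current position: Halvorsen and Ruiz (Provost); then Pereira and Tran (Department Chair).
Among Halvorsen and Ruiz, alphabetically by surname: Halvorsen before Ruiz.
Among Pereira and Tran, alphabetically by surname: Pereira before Tran.
Order: Halvorsen, Ruiz, Pereira, Tran.

Ruiz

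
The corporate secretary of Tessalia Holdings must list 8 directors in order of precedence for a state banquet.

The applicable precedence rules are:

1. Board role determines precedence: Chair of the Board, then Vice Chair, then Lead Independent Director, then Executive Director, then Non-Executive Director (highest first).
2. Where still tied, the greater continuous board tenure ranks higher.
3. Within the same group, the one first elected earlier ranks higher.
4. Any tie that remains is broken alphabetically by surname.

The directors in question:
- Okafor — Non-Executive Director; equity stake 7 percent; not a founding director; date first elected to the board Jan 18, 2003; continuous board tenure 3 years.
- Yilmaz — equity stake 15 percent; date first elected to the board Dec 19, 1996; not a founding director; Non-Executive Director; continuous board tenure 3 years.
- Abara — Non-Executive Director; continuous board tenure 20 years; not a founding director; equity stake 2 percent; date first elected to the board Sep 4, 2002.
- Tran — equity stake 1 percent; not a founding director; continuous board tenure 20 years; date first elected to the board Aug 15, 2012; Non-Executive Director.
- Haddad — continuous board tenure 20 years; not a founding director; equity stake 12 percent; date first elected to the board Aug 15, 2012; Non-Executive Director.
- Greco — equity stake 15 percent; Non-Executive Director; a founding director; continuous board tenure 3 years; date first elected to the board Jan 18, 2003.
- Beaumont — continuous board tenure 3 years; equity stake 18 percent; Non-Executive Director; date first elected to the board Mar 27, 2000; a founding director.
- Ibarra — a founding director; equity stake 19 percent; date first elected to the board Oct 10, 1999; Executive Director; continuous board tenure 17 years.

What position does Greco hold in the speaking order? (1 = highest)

By board role: Ibarra (Executive Director); then Abara, Haddad, Tran, Yilmaz, Beaumont, Greco and Okafor (Non-Executive Director).
Among Abara, Haddad, Tran, Yilmaz, Beaumont, Greco and Okafor, by continuous board tenure (higher first): Abara, Haddad and Tran (20 years) before Yilmaz, Beaumont, Greco and Okafor (3 years).
Among Abara, Haddad and Tran, by date first elected to the board (earlier first): Abara (Sep 4, 2002) before Haddad and Tran (Aug 15, 2012).
Among Haddad and Tran, alphabetically by surname: Haddad before Tran.
Among Yilmaz, Beaumont, Greco and Okafor, by date first elected to the board (earlier first): Yilmaz (Dec 19, 1996) before Beaumont (Mar 27, 2000) before Greco and Okafor (Jan 18, 2003).
Among Greco and Okafor, alphabetically by surname: Greco before Okafor.
Order: Ibarra, Abara, Haddad, Tran, Yilmaz, Beaumont, Greco, Okafor. So position 7.

7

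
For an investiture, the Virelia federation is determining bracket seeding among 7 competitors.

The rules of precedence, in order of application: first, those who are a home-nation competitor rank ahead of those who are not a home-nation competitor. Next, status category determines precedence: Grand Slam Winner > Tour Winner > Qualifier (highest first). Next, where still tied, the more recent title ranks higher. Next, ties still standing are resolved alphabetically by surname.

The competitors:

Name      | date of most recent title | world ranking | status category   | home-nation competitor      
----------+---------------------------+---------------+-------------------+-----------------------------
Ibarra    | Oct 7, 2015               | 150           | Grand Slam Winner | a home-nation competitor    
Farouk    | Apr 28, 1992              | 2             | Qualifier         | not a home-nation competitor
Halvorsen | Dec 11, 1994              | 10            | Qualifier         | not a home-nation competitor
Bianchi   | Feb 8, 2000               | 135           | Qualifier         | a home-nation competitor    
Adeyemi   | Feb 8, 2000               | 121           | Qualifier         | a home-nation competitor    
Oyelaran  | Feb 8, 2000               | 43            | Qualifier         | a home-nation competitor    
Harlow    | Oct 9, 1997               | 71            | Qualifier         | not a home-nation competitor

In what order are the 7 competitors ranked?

By the first rule: Ibarra, Adeyemi, Bianchi and Oyelaran (each a home-nation competitor); then Harlow, Halvorsen and Farouk (each not a home-nation competitor).
Among Ibarra, Adeyemi, Bianchi and Oyelaran, by status category: Ibarra (Grand Slam Winner) before Adeyemi, Bianchi and Oyelaran (Qualifier).
Adeyemi, Bianchi and Oyelaran all have date of most recent title Feb 8, 2000, so the next rule applies.
Among Adeyemi, Bianchi and Oyelaran, alphabetically by surname: Adeyemi before Bianchi before Oyelaran.
Harlow, Halvorsen and Farouk are each Qualifier, so the next rule applies.
Among Harlow, Halvorsen and Farouk, by date of most recent title (later first): Harlow (Oct 9, 1997) before Halvorsen (Dec 11, 1994) before Farouk (Apr 28, 1992).
Full order: Ibarra, Adeyemi, Bianchi, Oyelaran, Harlow, Halvorsen, Farouk.

Ibarra, Adeyemi, Bianchi, Oyelaran, Harlow, Halvorsen, Farouk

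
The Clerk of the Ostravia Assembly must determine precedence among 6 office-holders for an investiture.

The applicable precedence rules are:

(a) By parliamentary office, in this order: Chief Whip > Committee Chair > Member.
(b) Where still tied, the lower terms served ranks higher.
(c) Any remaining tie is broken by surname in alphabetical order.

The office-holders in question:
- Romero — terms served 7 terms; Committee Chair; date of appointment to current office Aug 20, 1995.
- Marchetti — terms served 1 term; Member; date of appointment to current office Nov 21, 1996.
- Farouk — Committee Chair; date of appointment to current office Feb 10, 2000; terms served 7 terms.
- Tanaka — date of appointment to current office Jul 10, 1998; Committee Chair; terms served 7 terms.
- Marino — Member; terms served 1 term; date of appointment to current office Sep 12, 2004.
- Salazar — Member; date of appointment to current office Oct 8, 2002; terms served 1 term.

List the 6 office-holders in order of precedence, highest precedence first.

Farouk, Romero, Tanaka, Marchetti, Marino, Salazar

By parliamentary office: Farouk, Romero and Tanaka (Committee Chair); then Marchetti, Marino and Salazar (Member).
Farouk, Romero and Tanaka all have terms served 7 terms, so the next rule applies.
Among Farouk, Romero and Tanaka, alphabetically by surname: Farouk before Romero before Tanaka.
Marchetti, Marino and Salazar all have terms served 1 term, so the next rule applies.
Among Marchetti, Marino and Salazar, alphabetically by surname: Marchetti before Marino before Salazar.
Full order: Farouk, Romero, Tanaka, Marchetti, Marino, Salazar.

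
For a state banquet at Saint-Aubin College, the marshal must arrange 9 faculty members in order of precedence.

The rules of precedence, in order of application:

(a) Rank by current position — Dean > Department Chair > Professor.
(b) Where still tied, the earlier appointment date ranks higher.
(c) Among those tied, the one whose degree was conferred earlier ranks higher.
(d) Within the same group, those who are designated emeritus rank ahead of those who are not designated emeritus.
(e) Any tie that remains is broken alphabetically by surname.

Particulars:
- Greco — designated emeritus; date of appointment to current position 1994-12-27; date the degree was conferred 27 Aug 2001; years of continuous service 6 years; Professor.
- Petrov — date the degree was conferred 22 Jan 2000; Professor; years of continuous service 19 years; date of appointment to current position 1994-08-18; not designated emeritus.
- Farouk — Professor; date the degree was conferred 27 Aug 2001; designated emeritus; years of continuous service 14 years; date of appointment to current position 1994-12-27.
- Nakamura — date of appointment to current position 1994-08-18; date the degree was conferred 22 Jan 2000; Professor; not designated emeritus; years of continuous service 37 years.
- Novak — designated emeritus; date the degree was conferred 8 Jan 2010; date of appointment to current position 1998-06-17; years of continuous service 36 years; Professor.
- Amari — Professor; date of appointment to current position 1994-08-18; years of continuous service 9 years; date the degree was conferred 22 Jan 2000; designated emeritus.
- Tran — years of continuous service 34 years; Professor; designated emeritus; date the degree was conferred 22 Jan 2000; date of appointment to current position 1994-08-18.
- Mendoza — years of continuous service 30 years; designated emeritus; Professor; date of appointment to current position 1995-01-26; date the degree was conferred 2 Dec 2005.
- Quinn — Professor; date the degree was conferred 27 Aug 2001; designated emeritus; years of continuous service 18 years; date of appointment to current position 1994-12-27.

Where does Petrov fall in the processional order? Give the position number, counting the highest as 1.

By current position: Amari, Tran, Nakamura, Petrov, Farouk, Greco, Quinn, Mendoza and Novak (Professor).
Among Amari, Tran, Nakamura, Petrov, Farouk, Greco, Quinn, Mendoza and Novak, by date of appointment to current position (earlier first): Amari, Tran, Nakamura and Petrov (1994-08-18) before Farouk, Greco and Quinn (1994-12-27) before Mendoza (1995-01-26) before Novak (1998-06-17).
Amari, Tran, Nakamura and Petrov all have date the degree was conferred 22 Jan 2000, so the next rule applies.
Among Amari, Tran, Nakamura and Petrov, designated emeritus before not designated emeritus: Amari and Tran (designated emeritus) before Nakamura and Petrov (not designated emeritus).
Among Amari and Tran, alphabetically by surname: Amari before Tran.
Among Nakamura and Petrov, alphabetically by surname: Nakamura before Petrov.
Farouk, Greco and Quinn all have date the degree was conferred 27 Aug 2001, so the next rule applies.
Farouk, Greco and Quinn are each designated emeritus, so the next rule applies.
Among Farouk, Greco and Quinn, alphabetically by surname: Farouk before Greco before Quinn.
Order: Amari, Tran, Nakamura, Petrov, Farouk, Greco, Quinn, Mendoza, Novak. So position 4.

4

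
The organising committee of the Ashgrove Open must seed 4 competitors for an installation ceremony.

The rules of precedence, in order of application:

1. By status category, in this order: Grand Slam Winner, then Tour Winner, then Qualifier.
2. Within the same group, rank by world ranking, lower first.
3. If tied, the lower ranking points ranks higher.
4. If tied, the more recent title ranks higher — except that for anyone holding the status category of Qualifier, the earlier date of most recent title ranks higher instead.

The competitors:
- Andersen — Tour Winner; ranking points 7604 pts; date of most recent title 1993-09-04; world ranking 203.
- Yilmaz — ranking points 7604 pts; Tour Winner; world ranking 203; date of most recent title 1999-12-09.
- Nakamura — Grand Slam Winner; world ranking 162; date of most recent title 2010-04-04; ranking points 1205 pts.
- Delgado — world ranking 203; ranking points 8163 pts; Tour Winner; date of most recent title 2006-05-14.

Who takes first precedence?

By status category: Nakamura (Grand Slam Winner); then Yilmaz, Andersen and Delgado (Tour Winner).
Yilmaz, Andersen and Delgado all have world ranking 203, so the next rule applies.
Among Yilmaz, Andersen and Delgado, by ranking points (lower first): Yilmaz and Andersen (7604 pts) before Delgado (8163 pts).
Among Yilmaz and Andersen, by date of most recent title (later first): Yilmaz (1999-12-09) before Andersen (1993-09-04).
Order: Nakamura, Yilmaz, Andersen, Delgado.

Nakamura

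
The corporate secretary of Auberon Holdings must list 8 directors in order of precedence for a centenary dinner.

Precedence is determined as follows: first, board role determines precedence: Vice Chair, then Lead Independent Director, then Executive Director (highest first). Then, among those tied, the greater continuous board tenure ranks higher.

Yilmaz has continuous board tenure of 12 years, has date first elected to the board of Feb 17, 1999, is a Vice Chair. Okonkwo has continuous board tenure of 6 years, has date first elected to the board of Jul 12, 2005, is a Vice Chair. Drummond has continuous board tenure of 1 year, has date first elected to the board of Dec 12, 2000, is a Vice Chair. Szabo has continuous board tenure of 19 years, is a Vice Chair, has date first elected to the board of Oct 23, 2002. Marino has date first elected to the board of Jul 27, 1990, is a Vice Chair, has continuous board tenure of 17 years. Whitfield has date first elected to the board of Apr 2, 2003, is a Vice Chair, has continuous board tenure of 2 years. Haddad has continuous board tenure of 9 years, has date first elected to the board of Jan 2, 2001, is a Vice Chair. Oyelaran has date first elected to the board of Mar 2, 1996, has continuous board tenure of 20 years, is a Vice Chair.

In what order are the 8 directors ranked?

By board role: Oyelaran, Szabo, Marino, Yilmaz, Haddad, Okonkwo, Whitfield and Drummond (Vice Chair).
Among Oyelaran, Szabo, Marino, Yilmaz, Haddad, Okonkwo, Whitfield and Drummond, by continuous board tenure (higher first): Oyelaran (20 years) before Szabo (19 years) before Marino (17 years) before Yilmaz (12 years) before Haddad (9 years) before Okonkwo (6 years) before Whitfield (2 years) before Drummond (1 year).
Full order: Oyelaran, Szabo, Marino, Yilmaz, Haddad, Okonkwo, Whitfield, Drummond.

Oyelaran, Szabo, Marino, Yilmaz, Haddad, Okonkwo, Whitfield, Drummond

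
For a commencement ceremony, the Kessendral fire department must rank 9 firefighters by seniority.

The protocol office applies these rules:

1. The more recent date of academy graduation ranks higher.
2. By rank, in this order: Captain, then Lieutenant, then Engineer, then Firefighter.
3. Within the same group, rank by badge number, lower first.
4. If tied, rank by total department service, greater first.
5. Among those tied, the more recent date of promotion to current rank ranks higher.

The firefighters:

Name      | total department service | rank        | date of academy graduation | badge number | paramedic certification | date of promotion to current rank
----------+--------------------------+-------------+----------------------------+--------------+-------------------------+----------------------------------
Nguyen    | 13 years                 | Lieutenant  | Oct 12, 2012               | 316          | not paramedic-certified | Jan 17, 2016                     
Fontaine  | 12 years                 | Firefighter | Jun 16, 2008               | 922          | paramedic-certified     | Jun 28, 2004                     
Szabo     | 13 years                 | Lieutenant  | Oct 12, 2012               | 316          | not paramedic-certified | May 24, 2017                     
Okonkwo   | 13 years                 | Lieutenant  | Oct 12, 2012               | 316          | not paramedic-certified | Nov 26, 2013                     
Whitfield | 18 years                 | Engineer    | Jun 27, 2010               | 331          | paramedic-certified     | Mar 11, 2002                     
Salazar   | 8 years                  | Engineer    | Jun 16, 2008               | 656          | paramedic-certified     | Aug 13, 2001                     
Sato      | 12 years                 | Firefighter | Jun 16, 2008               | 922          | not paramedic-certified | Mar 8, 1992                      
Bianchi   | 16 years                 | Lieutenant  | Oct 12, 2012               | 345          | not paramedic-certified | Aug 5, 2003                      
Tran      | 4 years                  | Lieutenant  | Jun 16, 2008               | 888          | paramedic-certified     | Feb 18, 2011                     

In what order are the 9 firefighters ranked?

By date of academy graduation (later first): Szabo, Nguyen, Okonkwo and Bianchi (each Oct 12, 2012); then Whitfield (Jun 27, 2010); then Tran, Salazar, Fontaine and Sato (each Jun 16, 2008).
Szabo, Nguyen, Okonkwo and Bianchi are each Lieutenant, so the next rule applies.
Among Szabo, Nguyen, Okonkwo and Bianchi, by badge number (lower first): Szabo, Nguyen and Okonkwo (316) before Bianchi (345).
Szabo, Nguyen and Okonkwo all have total department service 13 years, so the next rule applies.
Among Szabo, Nguyen and Okonkwo, by date of promotion to current rank (later first): Szabo (May 24, 2017) before Nguyen (Jan 17, 2016) before Okonkwo (Nov 26, 2013).
Among Tran, Salazar, Fontaine and Sato, by rank: Tran (Lieutenant) before Salazar (Engineer) before Fontaine and Sato (Firefighter).
Fontaine and Sato both have badge number 922, so the next rule applies.
Fontaine and Sato both have total department service 12 years, so the next rule applies.
Among Fontaine and Sato, by date of promotion to current rank (later first): Fontaine (Jun 28, 2004) before Sato (Mar 8, 1992).
Full order: Szabo, Nguyen, Okonkwo, Bianchi, Whitfield, Tran, Salazar, Fontaine, Sato.

Szabo, Nguyen, Okonkwo, Bianchi, Whitfield, Tran, Salazar, Fontaine, Sato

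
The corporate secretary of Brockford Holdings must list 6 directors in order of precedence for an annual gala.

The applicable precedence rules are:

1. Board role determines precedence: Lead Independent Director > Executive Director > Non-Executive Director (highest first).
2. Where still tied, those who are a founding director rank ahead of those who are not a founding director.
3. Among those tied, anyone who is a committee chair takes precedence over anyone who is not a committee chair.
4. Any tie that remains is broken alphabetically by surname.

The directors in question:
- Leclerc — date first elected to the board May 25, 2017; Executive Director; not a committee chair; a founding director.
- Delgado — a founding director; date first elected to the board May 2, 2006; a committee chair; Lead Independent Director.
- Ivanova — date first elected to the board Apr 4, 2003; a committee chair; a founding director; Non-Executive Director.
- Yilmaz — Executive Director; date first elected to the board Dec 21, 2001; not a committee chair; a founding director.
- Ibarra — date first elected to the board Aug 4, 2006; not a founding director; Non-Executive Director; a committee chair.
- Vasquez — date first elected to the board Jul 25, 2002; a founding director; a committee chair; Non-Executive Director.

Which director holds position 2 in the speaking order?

Leclerc

By board role: Delgado (Lead Independent Director); then Leclerc and Yilmaz (Executive Director); then Ivanova, Vasquez and Ibarra (Non-Executive Director).
Leclerc and Yilmaz are each a founding director, so the next rule applies.
Leclerc and Yilmaz are each not a committee chair, so the next rule applies.
Among Leclerc and Yilmaz, alphabetically by surname: Leclerc before Yilmaz.
Among Ivanova, Vasquez and Ibarra, a founding director before not a founding director: Ivanova and Vasquez (a founding director) before Ibarra (not a founding director).
Ivanova and Vasquez are each a committee chair, so the next rule applies.
Among Ivanova and Vasquez, alphabetically by surname: Ivanova before Vasquez.
Order: Delgado, Leclerc, Yilmaz, Ivanova, Vasquez, Ibarra.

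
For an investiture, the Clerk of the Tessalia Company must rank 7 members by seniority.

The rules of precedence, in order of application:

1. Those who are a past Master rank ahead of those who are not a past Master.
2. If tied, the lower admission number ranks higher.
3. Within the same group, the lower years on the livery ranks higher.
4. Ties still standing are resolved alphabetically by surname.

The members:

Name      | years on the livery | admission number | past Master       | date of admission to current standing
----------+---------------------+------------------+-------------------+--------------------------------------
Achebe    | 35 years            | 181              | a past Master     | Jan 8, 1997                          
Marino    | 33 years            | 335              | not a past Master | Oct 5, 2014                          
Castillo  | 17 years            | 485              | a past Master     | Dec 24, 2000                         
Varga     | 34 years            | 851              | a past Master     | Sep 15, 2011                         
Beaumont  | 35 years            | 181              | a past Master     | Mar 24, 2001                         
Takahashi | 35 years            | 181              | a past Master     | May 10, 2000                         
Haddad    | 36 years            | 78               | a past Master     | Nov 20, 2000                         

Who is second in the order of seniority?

Achebe

By the first rule: Haddad, Achebe, Beaumont, Takahashi, Castillo and Varga (each a past Master); then Marino (not a past Master).
Among Haddad, Achebe, Beaumont, Takahashi, Castillo and Varga, by admission number (lower first): Haddad (78) before Achebe, Beaumont and Takahashi (181) before Castillo (485) before Varga (851).
Achebe, Beaumont and Takahashi all have years on the livery 35 years, so the next rule applies.
Among Achebe, Beaumont and Takahashi, alphabetically by surname: Achebe before Beaumont before Takahashi.
Order: Haddad, Achebe, Beaumont, Takahashi, Castillo, Varga, Marino.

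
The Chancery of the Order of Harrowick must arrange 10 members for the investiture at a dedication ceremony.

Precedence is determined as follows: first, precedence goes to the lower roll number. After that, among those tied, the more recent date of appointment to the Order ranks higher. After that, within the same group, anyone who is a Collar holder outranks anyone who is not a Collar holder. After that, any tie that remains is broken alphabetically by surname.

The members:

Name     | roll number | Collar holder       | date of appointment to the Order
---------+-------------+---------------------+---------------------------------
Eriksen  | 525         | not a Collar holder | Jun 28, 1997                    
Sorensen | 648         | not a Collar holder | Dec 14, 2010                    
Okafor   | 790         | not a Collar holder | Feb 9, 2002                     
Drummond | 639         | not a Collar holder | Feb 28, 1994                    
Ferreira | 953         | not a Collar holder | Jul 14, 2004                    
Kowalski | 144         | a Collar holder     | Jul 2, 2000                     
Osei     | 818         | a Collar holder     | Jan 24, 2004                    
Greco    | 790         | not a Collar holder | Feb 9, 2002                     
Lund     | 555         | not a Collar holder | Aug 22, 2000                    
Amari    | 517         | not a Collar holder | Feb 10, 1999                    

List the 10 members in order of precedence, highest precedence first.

By roll number (lower first): Kowalski (144); then Amari (517); then Eriksen (525); then Lund (555); then Drummond (639); then Sorensen (648); then Greco and Okafor (both 790); then Osei (818); then Ferreira (953).
Greco and Okafor both have date of appointment to the Order Feb 9, 2002, so the next rule applies.
Greco and Okafor are each not a Collar holder, so the next rule applies.
Among Greco and Okafor, alphabetically by surname: Greco before Okafor.
Full order: Kowalski, Amari, Eriksen, Lund, Drummond, Sorensen, Greco, Okafor, Osei, Ferreira.

Kowalski, Amari, Eriksen, Lund, Drummond, Sorensen, Greco, Okafor, Osei, Ferreira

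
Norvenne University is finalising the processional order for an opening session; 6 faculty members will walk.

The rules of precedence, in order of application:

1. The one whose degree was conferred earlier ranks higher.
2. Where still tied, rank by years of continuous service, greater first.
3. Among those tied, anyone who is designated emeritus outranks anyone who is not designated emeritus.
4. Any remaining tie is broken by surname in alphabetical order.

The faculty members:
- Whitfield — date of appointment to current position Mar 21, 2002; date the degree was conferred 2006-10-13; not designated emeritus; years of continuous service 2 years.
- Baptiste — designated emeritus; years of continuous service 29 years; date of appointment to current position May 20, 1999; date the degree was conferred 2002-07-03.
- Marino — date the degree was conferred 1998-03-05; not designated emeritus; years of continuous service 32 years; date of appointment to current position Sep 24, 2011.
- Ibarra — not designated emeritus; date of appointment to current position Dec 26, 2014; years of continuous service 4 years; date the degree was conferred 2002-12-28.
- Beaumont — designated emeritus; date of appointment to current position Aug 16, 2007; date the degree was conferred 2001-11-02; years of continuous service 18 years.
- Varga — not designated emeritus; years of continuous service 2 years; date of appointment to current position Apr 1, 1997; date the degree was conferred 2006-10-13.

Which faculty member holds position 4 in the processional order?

By date the degree was conferred (earlier first): Marino (1998-03-05); then Beaumont (2001-11-02); then Baptiste (2002-07-03); then Ibarra (2002-12-28); then Varga and Whitfield (both 2006-10-13).
Varga and Whitfield both have years of continuous service 2 years, so the next rule applies.
Varga and Whitfield are each not designated emeritus, so the next rule applies.
Among Varga and Whitfield, alphabetically by surname: Varga before Whitfield.
Order: Marino, Beaumont, Baptiste, Ibarra, Varga, Whitfield.

Ibarra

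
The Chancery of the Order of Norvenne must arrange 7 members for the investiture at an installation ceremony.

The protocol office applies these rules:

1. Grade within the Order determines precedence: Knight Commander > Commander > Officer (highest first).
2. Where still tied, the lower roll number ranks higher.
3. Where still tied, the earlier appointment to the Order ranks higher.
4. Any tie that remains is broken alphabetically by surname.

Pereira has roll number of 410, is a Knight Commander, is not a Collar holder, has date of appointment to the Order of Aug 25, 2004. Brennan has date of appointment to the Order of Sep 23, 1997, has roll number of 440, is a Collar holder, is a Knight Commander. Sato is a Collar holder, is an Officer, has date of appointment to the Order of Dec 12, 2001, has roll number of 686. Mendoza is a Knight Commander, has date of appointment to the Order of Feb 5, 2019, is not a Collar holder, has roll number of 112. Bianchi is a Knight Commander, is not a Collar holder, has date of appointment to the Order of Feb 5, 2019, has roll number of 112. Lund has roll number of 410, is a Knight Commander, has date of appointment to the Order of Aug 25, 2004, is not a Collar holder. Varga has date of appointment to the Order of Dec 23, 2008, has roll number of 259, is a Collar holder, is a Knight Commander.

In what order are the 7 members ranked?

Bianchi, Mendoza, Varga, Lund, Pereira, Brennan, Sato

By grade within the Order: Bianchi, Mendoza, Varga, Lund, Pereira and Brennan (Knight Commander); then Sato (Officer).
Among Bianchi, Mendoza, Varga, Lund, Pereira and Brennan, by roll number (lower first): Bianchi and Mendoza (112) before Varga (259) before Lund and Pereira (410) before Brennan (440).
Bianchi and Mendoza both have date of appointment to the Order Feb 5, 2019, so the next rule applies.
Among Bianchi and Mendoza, alphabetically by surname: Bianchi before Mendoza.
Lund and Pereira both have date of appointment to the Order Aug 25, 2004, so the next rule applies.
Among Lund and Pereira, alphabetically by surname: Lund before Pereira.
Full order: Bianchi, Mendoza, Varga, Lund, Pereira, Brennan, Sato.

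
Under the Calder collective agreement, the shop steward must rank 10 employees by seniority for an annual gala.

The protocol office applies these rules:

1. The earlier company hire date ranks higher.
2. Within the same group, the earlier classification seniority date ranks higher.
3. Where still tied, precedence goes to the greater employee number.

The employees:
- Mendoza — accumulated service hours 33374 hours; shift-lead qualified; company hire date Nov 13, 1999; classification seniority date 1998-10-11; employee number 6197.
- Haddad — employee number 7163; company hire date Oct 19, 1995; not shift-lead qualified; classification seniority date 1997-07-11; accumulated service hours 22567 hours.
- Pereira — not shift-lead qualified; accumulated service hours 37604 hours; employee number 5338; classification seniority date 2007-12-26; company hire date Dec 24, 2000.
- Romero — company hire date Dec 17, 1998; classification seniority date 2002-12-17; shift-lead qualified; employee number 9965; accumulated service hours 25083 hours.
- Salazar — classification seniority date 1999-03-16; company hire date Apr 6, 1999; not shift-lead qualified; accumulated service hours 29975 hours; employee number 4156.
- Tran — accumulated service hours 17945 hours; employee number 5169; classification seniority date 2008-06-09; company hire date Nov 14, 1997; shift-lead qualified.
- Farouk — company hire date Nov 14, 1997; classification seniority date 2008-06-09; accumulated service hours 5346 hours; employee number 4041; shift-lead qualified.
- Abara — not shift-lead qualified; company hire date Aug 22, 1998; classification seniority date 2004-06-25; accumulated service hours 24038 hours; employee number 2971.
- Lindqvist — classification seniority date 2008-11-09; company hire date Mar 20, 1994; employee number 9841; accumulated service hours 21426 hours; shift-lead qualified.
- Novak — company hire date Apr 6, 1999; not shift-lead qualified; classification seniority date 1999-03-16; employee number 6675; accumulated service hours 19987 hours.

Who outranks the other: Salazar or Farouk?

Farouk

By company hire date (earlier first): Lindqvist (Mar 20, 1994); then Haddad (Oct 19, 1995); then Tran and Farouk (both Nov 14, 1997); then Abara (Aug 22, 1998); then Romero (Dec 17, 1998); then Novak and Salazar (both Apr 6, 1999); then Mendoza (Nov 13, 1999); then Pereira (Dec 24, 2000).
Tran and Farouk both have classification seniority date 2008-06-09, so the next rule applies.
Among Tran and Farouk, by employee number (higher first): Tran (5169) before Farouk (4041).
Novak and Salazar both have classification seniority date 1999-03-16, so the next rule applies.
Among Novak and Salazar, by employee number (higher first): Novak (6675) before Salazar (4156).
So Farouk takes precedence.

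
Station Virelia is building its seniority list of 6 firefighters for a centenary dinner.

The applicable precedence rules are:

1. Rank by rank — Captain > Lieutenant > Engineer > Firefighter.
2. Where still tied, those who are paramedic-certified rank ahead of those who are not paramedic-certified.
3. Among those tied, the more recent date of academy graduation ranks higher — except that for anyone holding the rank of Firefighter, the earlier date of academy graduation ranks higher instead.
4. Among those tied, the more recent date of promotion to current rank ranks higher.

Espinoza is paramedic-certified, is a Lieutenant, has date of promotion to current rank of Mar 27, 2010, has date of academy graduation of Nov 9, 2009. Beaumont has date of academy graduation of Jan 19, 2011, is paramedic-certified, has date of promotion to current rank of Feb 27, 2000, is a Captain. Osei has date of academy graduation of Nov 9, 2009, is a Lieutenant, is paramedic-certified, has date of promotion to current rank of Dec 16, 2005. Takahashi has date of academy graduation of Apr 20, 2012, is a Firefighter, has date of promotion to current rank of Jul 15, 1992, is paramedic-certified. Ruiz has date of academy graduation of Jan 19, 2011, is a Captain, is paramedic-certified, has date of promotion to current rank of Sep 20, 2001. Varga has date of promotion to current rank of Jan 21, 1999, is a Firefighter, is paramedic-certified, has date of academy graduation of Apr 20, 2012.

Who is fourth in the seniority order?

By rank: Ruiz and Beaumont (Captain); then Espinoza and Osei (Lieutenant); then Varga and Takahashi (Firefighter).
Ruiz and Beaumont are each paramedic-certified, so the next rule applies.
Ruiz and Beaumont both have date of academy graduation Jan 19, 2011, so the next rule applies.
Among Ruiz and Beaumont, by date of promotion to current rank (later first): Ruiz (Sep 20, 2001) before Beaumont (Feb 27, 2000).
Espinoza and Osei are each paramedic-certified, so the next rule applies.
Espinoza and Osei both have date of academy graduation Nov 9, 2009, so the next rule applies.
Among Espinoza and Osei, by date of promotion to current rank (later first): Espinoza (Mar 27, 2010) before Osei (Dec 16, 2005).
Varga and Takahashi are each paramedic-certified, so the next rule applies.
Varga and Takahashi both have date of academy graduation Apr 20, 2012, so the next rule applies.
Among Varga and Takahashi, by date of promotion to current rank (later first): Varga (Jan 21, 1999) before Takahashi (Jul 15, 1992).
Order: Ruiz, Beaumont, Espinoza, Osei, Varga, Takahashi.

Osei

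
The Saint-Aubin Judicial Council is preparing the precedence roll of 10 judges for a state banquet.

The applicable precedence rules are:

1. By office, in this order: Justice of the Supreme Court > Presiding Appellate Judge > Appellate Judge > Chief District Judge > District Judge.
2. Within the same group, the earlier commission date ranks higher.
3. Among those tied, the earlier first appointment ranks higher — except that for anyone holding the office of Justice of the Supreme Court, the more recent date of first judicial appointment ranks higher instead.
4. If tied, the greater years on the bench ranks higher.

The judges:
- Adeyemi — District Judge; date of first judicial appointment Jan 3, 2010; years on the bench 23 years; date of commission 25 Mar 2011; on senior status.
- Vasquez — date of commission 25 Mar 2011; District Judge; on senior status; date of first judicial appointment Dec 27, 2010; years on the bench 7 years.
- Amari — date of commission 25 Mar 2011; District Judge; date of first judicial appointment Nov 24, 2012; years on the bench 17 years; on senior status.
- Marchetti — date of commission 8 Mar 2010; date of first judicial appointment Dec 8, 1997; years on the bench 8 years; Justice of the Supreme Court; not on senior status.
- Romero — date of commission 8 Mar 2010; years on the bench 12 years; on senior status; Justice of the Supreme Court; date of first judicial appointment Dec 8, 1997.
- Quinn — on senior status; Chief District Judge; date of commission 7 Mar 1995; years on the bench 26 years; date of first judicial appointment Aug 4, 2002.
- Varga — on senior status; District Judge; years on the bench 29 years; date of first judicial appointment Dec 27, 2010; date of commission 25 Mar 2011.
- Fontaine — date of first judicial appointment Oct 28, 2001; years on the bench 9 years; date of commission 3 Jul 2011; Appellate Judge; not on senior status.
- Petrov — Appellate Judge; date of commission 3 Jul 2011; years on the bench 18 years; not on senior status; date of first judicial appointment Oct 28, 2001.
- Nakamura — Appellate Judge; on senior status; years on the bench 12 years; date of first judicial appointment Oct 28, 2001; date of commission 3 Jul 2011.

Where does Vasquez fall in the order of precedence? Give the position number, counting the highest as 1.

By office: Romero and Marchetti (Justice of the Supreme Court); then Petrov, Nakamura and Fontaine (Appellate Judge); then Quinn (Chief District Judge); then Adeyemi, Varga, Vasquez and Amari (District Judge).
Romero and Marchetti both have date of commission 8 Mar 2010, so the next rule applies.
Romero and Marchetti both have date of first judicial appointment Dec 8, 1997, so the next rule applies.
Among Romero and Marchetti, by years on the bench (higher first): Romero (12 years) before Marchetti (8 years).
Petrov, Nakamura and Fontaine all have date of commission 3 Jul 2011, so the next rule applies.
Petrov, Nakamura and Fontaine all have date of first judicial appointment Oct 28, 2001, so the next rule applies.
Among Petrov, Nakamura and Fontaine, by years on the bench (higher first): Petrov (18 years) before Nakamura (12 years) before Fontaine (9 years).
Adeyemi, Varga, Vasquez and Amari all have date of commission 25 Mar 2011, so the next rule applies.
Among Adeyemi, Varga, Vasquez and Amari, by date of first judicial appointment (earlier first): Adeyemi (Jan 3, 2010) before Varga and Vasquez (Dec 27, 2010) before Amari (Nov 24, 2012).
Among Varga and Vasquez, by years on the bench (higher first): Varga (29 years) before Vasquez (7 years).
Order: Romero, Marchetti, Petrov, Nakamura, Fontaine, Quinn, Adeyemi, Varga, Vasquez, Amari. So position 9.

9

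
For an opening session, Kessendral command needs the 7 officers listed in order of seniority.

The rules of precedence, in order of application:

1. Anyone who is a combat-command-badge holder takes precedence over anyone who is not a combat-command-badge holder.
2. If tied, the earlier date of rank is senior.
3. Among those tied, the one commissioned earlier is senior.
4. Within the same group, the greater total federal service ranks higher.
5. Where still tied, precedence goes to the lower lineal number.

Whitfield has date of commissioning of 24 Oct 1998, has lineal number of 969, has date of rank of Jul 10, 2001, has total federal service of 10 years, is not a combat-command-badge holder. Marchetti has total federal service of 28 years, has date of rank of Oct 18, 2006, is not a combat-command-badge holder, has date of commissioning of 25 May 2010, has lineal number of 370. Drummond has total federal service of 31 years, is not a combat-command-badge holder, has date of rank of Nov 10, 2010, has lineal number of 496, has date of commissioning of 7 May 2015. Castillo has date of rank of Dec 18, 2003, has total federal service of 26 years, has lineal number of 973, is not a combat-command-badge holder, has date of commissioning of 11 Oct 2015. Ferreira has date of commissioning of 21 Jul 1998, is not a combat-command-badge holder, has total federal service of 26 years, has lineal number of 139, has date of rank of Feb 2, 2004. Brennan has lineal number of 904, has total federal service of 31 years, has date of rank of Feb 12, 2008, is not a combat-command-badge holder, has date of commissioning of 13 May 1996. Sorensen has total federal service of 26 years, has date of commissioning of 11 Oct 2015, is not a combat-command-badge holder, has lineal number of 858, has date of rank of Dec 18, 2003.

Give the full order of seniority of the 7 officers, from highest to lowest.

Whitfield, Sorensen, Castillo, Ferreira, Marchetti, Brennan, Drummond

By the first rule: Whitfield, Sorensen, Castillo, Ferreira, Marchetti, Brennan and Drummond (each not a combat-command-badge holder).
Among Whitfield, Sorensen, Castillo, Ferreira, Marchetti, Brennan and Drummond, by date of rank (earlier first): Whitfield (Jul 10, 2001) before Sorensen and Castillo (Dec 18, 2003) before Ferreira (Feb 2, 2004) before Marchetti (Oct 18, 2006) before Brennan (Feb 12, 2008) before Drummond (Nov 10, 2010).
Sorensen and Castillo both have date of commissioning 11 Oct 2015, so the next rule applies.
Sorensen and Castillo both have total federal service 26 years, so the next rule applies.
Among Sorensen and Castillo, by lineal number (lower first): Sorensen (858) before Castillo (973).
Full order: Whitfield, Sorensen, Castillo, Ferreira, Marchetti, Brennan, Drummond.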